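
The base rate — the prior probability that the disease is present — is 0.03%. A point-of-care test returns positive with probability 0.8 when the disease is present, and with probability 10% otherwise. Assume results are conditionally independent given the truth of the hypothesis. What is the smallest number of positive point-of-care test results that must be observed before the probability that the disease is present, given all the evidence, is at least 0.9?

Prior odds: 0.0003 ÷ 0.9997 = 3/9997.
Likelihood ratio of a positive result = 0.8/0.1 = 8.
Target odds: 0.9 ÷ 0.1 = 9.
Require 8ⁿ ≥ 9 ÷ (3/9997) = 29991.
8⁴ = 4096 falls short of 29991 but 8⁵ = 32768 reaches it, so n = 5.

5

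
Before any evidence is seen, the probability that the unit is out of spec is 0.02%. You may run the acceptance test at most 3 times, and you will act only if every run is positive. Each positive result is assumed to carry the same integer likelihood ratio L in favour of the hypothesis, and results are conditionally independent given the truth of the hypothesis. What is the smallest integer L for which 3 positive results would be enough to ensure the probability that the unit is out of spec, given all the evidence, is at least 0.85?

Prior odds = 0.0002/0.9998 = 1/4999.
Target odds = 0.85/0.15 = 17/3.
Need L³ ≥ 17/3 ÷ (1/4999) = 84983/3.
30³ = 27000 < 84983/3 ≤ 29791 = 31³, so L = 31.

31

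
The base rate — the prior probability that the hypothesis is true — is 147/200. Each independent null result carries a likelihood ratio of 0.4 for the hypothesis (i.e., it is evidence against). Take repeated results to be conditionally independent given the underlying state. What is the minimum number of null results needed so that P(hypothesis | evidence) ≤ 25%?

3

Prior odds = 0.735/0.265 = 147/53.
Likelihood ratio per null result = 0.4.
Target posterior odds = 0.25/0.75 = 1/3.
Require 0.4ⁿ ≤ 1/3 ÷ (147/53) = 53/441.
0.4² = 0.16 is still above 53/441 but 0.4³ = 0.064 is at or below it, so n = 3.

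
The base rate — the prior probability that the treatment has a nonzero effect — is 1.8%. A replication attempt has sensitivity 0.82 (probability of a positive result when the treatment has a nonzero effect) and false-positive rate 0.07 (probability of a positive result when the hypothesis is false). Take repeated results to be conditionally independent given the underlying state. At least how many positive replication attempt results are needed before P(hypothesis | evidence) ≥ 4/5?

3

Prior odds = 0.018/0.982 = 9/491.
Likelihood ratio of a positive result = 0.82/0.07 = 82/7.
Target posterior odds = 0.8/0.2 = 4.
Require (82/7)ⁿ ≥ 4 ÷ (9/491) = 1964/9.
(82/7)² = 6724/49 falls short of 1964/9 but (82/7)³ = 551368/343 reaches it, so n = 3.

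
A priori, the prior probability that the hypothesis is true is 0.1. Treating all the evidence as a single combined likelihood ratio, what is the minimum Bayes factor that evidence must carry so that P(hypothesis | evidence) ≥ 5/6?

Prior odds = 0.1/0.9 = 1/9.
Target odds = (5/6)/(1/6) = 5.
Required Bayes factor = 5 ÷ (1/9) = 45.

45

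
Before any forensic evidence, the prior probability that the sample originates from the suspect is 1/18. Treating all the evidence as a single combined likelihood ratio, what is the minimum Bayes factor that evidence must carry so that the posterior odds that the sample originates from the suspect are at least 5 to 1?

85

Prior odds = (1/18)/(17/18) = 1/17.
Target odds = 5.
Required Bayes factor = 5 ÷ (1/17) = 85.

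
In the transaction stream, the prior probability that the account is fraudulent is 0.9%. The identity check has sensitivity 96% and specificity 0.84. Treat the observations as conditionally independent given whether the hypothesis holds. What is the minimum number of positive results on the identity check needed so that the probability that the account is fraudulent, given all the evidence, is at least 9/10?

Prior odds = 0.009/0.991 = 9/991.
False-positive rate = 1 − 0.84 = 0.16; likelihood ratio of a positive = 0.96/0.16 = 6.
Target odds: 0.9 ÷ 0.1 = 9.
Require 6ⁿ ≥ 9 ÷ (9/991) = 991.
6³ = 216 falls short of 991 but 6⁴ = 1296 reaches it, so n = 4.

4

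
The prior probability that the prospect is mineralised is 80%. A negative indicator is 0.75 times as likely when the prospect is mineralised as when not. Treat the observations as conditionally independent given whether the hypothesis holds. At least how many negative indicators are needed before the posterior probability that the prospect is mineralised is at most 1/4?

9

Prior odds = 0.8/0.2 = 4.
Likelihood ratio per negative indicator = 0.75.
Target posterior odds = 0.25/0.75 = 1/3.
Need 4 × 0.75ⁿ ≤ 1/3, i.e. 0.75ⁿ ≤ 1/12.
0.75⁸ = 6561/65536 is still above 1/12 but 0.75⁹ = 19683/262144 is at or below it, so n = 9.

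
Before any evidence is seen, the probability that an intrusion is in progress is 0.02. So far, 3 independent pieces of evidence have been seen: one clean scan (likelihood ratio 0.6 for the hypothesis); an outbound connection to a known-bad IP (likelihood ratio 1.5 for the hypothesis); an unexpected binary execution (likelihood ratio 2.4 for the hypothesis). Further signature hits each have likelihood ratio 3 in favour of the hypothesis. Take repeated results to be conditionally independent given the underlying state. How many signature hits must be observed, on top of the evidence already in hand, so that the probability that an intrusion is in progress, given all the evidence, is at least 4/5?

Prior odds = 0.02/0.98 = 1/49.
Combined Bayes factor of the evidence already in hand = 0.6 × 1.5 × 2.4 = 2.16.
Odds after that evidence = (1/49) × 2.16 = 54/1225.
Target odds = 0.8/0.2 = 4.
Need 3ⁿ ≥ 4 ÷ (54/1225) = 2450/27.
3⁴ = 81 falls short of 2450/27 but 3⁵ = 243 reaches it, so n = 5.

5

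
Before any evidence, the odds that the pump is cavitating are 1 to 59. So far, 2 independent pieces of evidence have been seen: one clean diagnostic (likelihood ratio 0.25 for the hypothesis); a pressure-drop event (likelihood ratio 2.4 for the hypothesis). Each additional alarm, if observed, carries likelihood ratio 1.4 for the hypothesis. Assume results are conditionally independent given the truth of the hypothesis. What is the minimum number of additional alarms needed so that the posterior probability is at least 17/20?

19

Prior odds = 1/59.
Combined Bayes factor of the evidence already in hand = 0.25 × 2.4 = 0.6.
Odds after that evidence = (1/59) × 0.6 = 3/295.
Target odds = 0.85/0.15 = 17/3.
Need 1.4ⁿ ≥ 17/3 ÷ (3/295) = 5015/9.
1.4¹⁸ ≈426.879 falls short of 5015/9 but 1.4¹⁹ ≈597.63 reaches it, so n = 19.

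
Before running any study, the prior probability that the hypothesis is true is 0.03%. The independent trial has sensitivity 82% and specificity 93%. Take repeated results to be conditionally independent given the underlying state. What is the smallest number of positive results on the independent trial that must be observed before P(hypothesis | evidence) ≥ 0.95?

5

Prior odds = 0.0003/0.9997 = 3/9997.
False-positive rate = 1 − 0.93 = 0.07; likelihood ratio of a positive = 0.82/0.07 = 82/7.
Target odds: 0.95 ÷ 0.05 = 19.
Require (82/7)ⁿ ≥ 19 ÷ (3/9997) = 189943/3.
(82/7)⁴ = 45212176/2401 falls short of 189943/3 but (82/7)⁵ ≈220587 reaches it, so n = 5.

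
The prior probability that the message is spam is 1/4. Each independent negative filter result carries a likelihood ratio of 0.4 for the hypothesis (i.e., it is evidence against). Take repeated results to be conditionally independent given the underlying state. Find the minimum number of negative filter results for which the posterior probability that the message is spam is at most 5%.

3

Prior odds: 0.25 ÷ 0.75 = 1/3.
Likelihood ratio per negative filter result = 0.4.
Target odds: 0.05 ÷ 0.95 = 1/19.
Need (1/3) × 0.4ⁿ ≤ 1/19, i.e. 0.4ⁿ ≤ 3/19.
0.4² = 0.16 is still above 3/19 but 0.4³ = 0.064 is at or below it, so n = 3.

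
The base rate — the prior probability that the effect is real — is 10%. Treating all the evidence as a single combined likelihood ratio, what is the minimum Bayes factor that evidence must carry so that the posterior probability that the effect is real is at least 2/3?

18

Prior odds = 0.1/0.9 = 1/9.
Target odds = (2/3)/(1/3) = 2.
Required Bayes factor = 2 ÷ (1/9) = 18.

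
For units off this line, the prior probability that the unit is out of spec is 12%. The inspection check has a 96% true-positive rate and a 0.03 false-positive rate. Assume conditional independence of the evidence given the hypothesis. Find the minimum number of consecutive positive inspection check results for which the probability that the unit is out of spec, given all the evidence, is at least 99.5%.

Prior odds: 0.12 ÷ 0.88 = 3/22.
Likelihood ratio of a positive result = 0.96/0.03 = 32.
Target posterior odds = 0.995/0.005 = 199.
Need (3/22) × 32ⁿ ≥ 199, i.e. 32ⁿ ≥ 4378/3.
32² = 1024 falls short of 4378/3 but 32³ = 32768 reaches it, so n = 3.

3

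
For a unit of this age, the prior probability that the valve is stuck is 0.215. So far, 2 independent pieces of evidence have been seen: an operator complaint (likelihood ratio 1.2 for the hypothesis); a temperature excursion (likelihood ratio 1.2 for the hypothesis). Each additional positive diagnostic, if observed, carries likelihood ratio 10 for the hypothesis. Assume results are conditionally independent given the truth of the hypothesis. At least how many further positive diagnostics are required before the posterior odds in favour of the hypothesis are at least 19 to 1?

2

Prior odds = 0.215/0.785 = 43/157.
Combined Bayes factor of the evidence already in hand = 1.2 × 1.2 = 1.44.
Odds after that evidence = (43/157) × 1.44 = 1548/3925.
Target odds = 19.
Need 10ⁿ ≥ 19 ÷ (1548/3925) = 74575/1548.
10¹ = 10 falls short of 74575/1548 but 10² = 100 reaches it, so n = 2.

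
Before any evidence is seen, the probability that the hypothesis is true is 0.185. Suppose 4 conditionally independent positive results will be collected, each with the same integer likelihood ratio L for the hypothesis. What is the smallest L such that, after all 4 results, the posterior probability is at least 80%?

3

Prior odds = 0.185/0.815 = 37/163.
Target odds = 0.8/0.2 = 4.
Need L⁴ ≥ 4 ÷ (37/163) = 652/37.
2⁴ = 16 < 652/37 ≤ 81 = 3⁴, so L = 3.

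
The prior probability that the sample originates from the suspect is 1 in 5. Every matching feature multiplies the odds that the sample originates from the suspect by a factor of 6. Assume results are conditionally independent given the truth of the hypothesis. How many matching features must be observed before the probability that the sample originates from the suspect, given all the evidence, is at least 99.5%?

Prior odds = 0.2/0.8 = 0.25.
Likelihood ratio per matching feature = 6.
Target odds: 0.995 ÷ 0.005 = 199.
Need 0.25 × 6ⁿ ≥ 199, i.e. 6ⁿ ≥ 796.
6³ = 216 falls short of 796 but 6⁴ = 1296 reaches it, so n = 4.

4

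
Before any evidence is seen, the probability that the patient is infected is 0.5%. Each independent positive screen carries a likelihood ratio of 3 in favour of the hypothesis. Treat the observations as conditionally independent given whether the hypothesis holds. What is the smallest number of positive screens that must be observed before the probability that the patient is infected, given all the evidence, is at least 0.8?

Prior odds = 0.005/0.995 = 1/199.
Likelihood ratio per positive screen = 3.
Target posterior odds = 0.8/0.2 = 4.
Require 3ⁿ ≥ 4 ÷ (1/199) = 796.
3⁶ = 729 falls short of 796 but 3⁷ = 2187 reaches it, so n = 7.

7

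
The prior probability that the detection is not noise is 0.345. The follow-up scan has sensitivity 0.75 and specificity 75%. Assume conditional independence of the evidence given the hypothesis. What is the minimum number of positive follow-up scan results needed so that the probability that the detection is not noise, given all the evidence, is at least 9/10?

Prior odds: 0.345 ÷ 0.655 = 69/131.
False-positive rate = 1 − 0.75 = 0.25; likelihood ratio of a positive = 0.75/0.25 = 3.
Target odds: 0.9 ÷ 0.1 = 9.
Need (69/131) × 3ⁿ ≥ 9, i.e. 3ⁿ ≥ 393/23.
3² = 9 falls short of 393/23 but 3³ = 27 reaches it, so n = 3.

3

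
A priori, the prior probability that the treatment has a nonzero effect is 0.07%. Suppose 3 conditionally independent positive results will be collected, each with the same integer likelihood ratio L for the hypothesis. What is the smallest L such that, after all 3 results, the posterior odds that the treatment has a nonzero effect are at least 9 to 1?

Prior odds = 0.0007/0.9993 = 7/9993.
Target odds = 9.
Need L³ ≥ 9 ÷ (7/9993) = 89937/7.
23³ = 12167 < 89937/7 ≤ 13824 = 24³, so L = 24.

24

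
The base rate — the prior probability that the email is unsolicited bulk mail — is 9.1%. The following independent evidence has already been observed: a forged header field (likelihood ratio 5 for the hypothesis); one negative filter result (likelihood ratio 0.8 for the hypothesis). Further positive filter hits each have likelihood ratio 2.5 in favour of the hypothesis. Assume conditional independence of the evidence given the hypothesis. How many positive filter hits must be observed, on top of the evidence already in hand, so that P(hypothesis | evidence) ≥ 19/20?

5

Prior odds = 0.091/0.909 = 91/909.
Combined Bayes factor of the evidence already in hand = 5 × 0.8 = 4.
Odds after that evidence = (91/909) × 4 = 364/909.
Target odds = 0.95/0.05 = 19.
Need 2.5ⁿ ≥ 19 ÷ (364/909) = 17271/364.
2.5⁴ = 39.0625 falls short of 17271/364 but 2.5⁵ = 97.65625 reaches it, so n = 5.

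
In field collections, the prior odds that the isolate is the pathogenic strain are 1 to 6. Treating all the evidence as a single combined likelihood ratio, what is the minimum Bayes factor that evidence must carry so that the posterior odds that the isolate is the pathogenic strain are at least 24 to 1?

144

Prior odds = 1/6.
Target odds = 24.
Required Bayes factor = 24 ÷ (1/6) = 144.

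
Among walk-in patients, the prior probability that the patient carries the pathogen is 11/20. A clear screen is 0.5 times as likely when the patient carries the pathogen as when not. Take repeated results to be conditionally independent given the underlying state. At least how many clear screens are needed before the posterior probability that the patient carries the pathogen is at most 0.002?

10

Prior odds = 0.55/0.45 = 11/9.
Likelihood ratio per clear screen = 0.5.
Target odds: 0.002 ÷ 0.998 = 1/499.
Require 0.5ⁿ ≤ 1/499 ÷ (11/9) = 9/5489.
0.5⁹ = 0.001953125 is still above 9/5489 but 0.5¹⁰ = 1/1024 is at or below it, so n = 10.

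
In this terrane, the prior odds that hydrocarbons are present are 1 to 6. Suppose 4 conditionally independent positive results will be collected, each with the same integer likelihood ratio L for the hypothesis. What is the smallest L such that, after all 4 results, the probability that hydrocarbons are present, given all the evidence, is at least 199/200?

6

Prior odds = 1/6.
Target odds = 0.995/0.005 = 199.
Need L⁴ ≥ 199 ÷ (1/6) = 1194.
5⁴ = 625 < 1194 ≤ 1296 = 6⁴, so L = 6.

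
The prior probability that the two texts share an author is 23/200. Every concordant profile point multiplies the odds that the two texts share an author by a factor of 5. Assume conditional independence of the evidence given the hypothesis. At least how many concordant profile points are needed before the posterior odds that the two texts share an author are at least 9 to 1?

Prior odds: 0.115 ÷ 0.885 = 23/177.
Likelihood ratio per concordant profile point = 5.
Target odds = 9.
Require 5ⁿ ≥ 9 ÷ (23/177) = 1593/23.
5² = 25 falls short of 1593/23 but 5³ = 125 reaches it, so n = 3.

3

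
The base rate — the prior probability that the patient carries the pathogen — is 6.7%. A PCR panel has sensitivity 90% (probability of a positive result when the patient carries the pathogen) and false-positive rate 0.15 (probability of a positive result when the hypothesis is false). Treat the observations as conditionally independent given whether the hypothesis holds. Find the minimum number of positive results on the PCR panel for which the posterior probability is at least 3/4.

Prior odds: 0.067 ÷ 0.933 = 67/933.
Likelihood ratio of a positive result = 0.9/0.15 = 6.
Target posterior odds = 0.75/0.25 = 3.
Need (67/933) × 6ⁿ ≥ 3, i.e. 6ⁿ ≥ 2799/67.
6² = 36 falls short of 2799/67 but 6³ = 216 reaches it, so n = 3.

3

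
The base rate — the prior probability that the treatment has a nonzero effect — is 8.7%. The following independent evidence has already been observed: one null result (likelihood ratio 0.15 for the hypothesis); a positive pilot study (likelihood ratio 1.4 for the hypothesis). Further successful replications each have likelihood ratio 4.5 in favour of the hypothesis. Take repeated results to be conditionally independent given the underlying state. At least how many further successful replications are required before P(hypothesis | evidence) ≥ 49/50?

Prior odds = 0.087/0.913 = 87/913.
Combined Bayes factor of the evidence already in hand = 0.15 × 1.4 = 0.21.
Odds after that evidence = (87/913) × 0.21 = 1827/91300.
Target odds = 0.98/0.02 = 49.
Need 4.5ⁿ ≥ 49 ÷ (1827/91300) = 639100/261.
4.5⁵ = 1845.28125 falls short of 639100/261 but 4.5⁶ = 8303.765625 reaches it, so n = 6.

6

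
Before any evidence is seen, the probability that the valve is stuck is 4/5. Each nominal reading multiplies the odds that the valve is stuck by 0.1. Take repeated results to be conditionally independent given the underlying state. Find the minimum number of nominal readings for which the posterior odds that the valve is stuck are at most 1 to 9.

2

Prior odds = 0.8/0.2 = 4.
Likelihood ratio per nominal reading = 0.1.
Target odds = 1/9.
Need 4 × 0.1ⁿ ≤ 1/9, i.e. 0.1ⁿ ≤ 1/36.
0.1¹ = 0.1 is still above 1/36 but 0.1² = 0.01 is at or below it, so n = 2.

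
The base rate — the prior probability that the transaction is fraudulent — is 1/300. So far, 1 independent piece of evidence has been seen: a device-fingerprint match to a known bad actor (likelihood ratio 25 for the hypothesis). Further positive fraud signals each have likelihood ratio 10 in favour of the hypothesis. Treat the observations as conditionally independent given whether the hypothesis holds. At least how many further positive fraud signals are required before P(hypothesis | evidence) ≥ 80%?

Prior odds = (1/300)/(299/300) = 1/299.
Bayes factor of the evidence already in hand = 25.
Odds after that evidence = (1/299) × 25 = 25/299.
Target odds = 0.8/0.2 = 4.
Need 10ⁿ ≥ 4 ÷ (25/299) = 47.84.
10¹ = 10 falls short of 47.84 but 10² = 100 reaches it, so n = 2.

2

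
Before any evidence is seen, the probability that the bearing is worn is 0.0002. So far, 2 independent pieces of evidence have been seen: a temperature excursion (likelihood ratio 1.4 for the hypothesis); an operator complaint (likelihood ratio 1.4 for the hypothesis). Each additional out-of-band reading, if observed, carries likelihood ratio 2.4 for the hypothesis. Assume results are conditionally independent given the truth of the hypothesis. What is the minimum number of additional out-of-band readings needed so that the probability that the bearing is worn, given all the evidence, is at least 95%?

13

Prior odds = 0.0002/0.9998 = 1/4999.
Combined Bayes factor of the evidence already in hand = 1.4 × 1.4 = 1.96.
Odds after that evidence = (1/4999) × 1.96 = 49/124975.
Target odds = 0.95/0.05 = 19.
Need 2.4ⁿ ≥ 19 ÷ (49/124975) = 2374525/49.
2.4¹² ≈36520.3 falls short of 2374525/49 but 2.4¹³ ≈87648.8 reaches it, so n = 13.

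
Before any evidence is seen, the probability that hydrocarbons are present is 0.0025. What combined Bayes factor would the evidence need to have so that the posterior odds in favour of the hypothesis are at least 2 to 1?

Prior odds = 0.0025/0.9975 = 1/399.
Target odds = 2.
Required Bayes factor = 2 ÷ (1/399) = 798.

798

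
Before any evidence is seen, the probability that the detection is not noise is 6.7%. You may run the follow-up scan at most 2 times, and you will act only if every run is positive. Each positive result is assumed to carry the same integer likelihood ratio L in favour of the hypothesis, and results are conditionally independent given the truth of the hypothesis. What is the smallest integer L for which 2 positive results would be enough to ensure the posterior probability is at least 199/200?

53

Prior odds = 0.067/0.933 = 67/933.
Target odds = 0.995/0.005 = 199.
Need L² ≥ 199 ÷ (67/933) = 185667/67.
52² = 2704 < 185667/67 ≤ 2809 = 53², so L = 53.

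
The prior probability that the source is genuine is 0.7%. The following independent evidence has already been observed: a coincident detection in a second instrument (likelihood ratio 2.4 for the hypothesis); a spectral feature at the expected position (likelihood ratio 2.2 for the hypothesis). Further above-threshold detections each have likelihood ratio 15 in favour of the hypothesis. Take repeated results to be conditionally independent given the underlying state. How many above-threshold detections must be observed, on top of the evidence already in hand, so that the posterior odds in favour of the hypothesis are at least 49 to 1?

Prior odds = 0.007/0.993 = 7/993.
Combined Bayes factor of the evidence already in hand = 2.4 × 2.2 = 5.28.
Odds after that evidence = (7/993) × 5.28 = 308/8275.
Target odds = 49.
Need 15ⁿ ≥ 49 ÷ (308/8275) = 57925/44.
15² = 225 falls short of 57925/44 but 15³ = 3375 reaches it, so n = 3.

3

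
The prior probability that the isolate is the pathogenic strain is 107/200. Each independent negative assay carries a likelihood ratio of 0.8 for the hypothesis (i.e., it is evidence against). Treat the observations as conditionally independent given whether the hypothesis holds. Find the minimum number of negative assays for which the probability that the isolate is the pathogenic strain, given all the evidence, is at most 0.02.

Prior odds = 0.535/0.465 = 107/93.
Likelihood ratio per negative assay = 0.8.
Target posterior odds = 0.02/0.98 = 1/49.
Require 0.8ⁿ ≤ 1/49 ÷ (107/93) = 93/5243.
0.8¹⁸ ≈0.0180144 is still above 93/5243 but 0.8¹⁹ ≈0.0144115 is at or below it, so n = 19.

19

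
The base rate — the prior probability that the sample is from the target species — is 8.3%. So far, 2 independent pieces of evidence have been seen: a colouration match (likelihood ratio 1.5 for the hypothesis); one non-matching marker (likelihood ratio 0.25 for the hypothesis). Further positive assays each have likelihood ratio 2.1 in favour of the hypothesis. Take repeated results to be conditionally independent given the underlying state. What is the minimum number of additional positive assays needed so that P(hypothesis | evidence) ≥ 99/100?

Prior odds = 0.083/0.917 = 83/917.
Combined Bayes factor of the evidence already in hand = 1.5 × 0.25 = 0.375.
Odds after that evidence = (83/917) × 0.375 = 249/7336.
Target odds = 0.99/0.01 = 99.
Need 2.1ⁿ ≥ 99 ÷ (249/7336) = 242088/83.
2.1¹⁰ ≈1667.99 falls short of 242088/83 but 2.1¹¹ ≈3502.78 reaches it, so n = 11.

11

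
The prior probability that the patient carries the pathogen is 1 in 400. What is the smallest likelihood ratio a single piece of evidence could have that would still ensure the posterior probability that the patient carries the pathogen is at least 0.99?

Prior odds = 0.0025/0.9975 = 1/399.
Target odds = 0.99/0.01 = 99.
Required Bayes factor = 99 ÷ (1/399) = 39501.

39501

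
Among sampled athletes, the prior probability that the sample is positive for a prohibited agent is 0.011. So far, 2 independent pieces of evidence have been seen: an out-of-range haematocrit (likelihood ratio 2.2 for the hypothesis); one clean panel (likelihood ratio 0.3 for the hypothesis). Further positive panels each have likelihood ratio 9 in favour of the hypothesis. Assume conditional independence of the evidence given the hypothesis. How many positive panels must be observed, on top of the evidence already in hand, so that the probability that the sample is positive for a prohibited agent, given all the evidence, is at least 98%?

5

Prior odds = 0.011/0.989 = 11/989.
Combined Bayes factor of the evidence already in hand = 2.2 × 0.3 = 0.66.
Odds after that evidence = (11/989) × 0.66 = 363/49450.
Target odds = 0.98/0.02 = 49.
Need 9ⁿ ≥ 49 ÷ (363/49450) = 2423050/363.
9⁴ = 6561 falls short of 2423050/363 but 9⁵ = 59049 reaches it, so n = 5.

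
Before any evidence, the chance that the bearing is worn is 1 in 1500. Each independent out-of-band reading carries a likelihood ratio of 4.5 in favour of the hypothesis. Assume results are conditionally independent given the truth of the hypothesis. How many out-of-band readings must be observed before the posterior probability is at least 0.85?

Prior odds: (1/1500) ÷ (1499/1500) = 1/1499.
Likelihood ratio per out-of-band reading = 4.5.
Target posterior odds = 0.85/0.15 = 17/3.
Require 4.5ⁿ ≥ 17/3 ÷ (1/1499) = 25483/3.
4.5⁶ = 8303.765625 falls short of 25483/3 but 4.5⁷ = 4782969/128 reaches it, so n = 7.

7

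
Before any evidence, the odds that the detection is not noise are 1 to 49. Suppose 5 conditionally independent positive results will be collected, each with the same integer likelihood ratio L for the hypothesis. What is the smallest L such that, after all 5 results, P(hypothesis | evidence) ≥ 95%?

4

Prior odds = 1/49.
Target odds = 0.95/0.05 = 19.
Need L⁵ ≥ 19 ÷ (1/49) = 931.
3⁵ = 243 < 931 ≤ 1024 = 4⁵, so L = 4.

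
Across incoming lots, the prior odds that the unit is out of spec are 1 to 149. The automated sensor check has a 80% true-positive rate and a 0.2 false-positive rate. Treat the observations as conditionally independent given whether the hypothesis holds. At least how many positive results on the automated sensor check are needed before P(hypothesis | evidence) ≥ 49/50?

Prior odds = 1/149.
Likelihood ratio of a positive result = 0.8/0.2 = 4.
Target odds: 0.98 ÷ 0.02 = 49.
Need (1/149) × 4ⁿ ≥ 49, i.e. 4ⁿ ≥ 7301.
4⁶ = 4096 falls short of 7301 but 4⁷ = 16384 reaches it, so n = 7.

7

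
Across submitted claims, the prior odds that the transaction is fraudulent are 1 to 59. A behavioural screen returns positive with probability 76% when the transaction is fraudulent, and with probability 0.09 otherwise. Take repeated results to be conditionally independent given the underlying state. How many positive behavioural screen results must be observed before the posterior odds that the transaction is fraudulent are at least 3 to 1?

Prior odds = 1/59.
Likelihood ratio of a positive result = 0.76/0.09 = 76/9.
Target odds = 3.
Require (76/9)ⁿ ≥ 3 ÷ (1/59) = 177.
(76/9)² = 5776/81 falls short of 177 but (76/9)³ = 438976/729 reaches it, so n = 3.

3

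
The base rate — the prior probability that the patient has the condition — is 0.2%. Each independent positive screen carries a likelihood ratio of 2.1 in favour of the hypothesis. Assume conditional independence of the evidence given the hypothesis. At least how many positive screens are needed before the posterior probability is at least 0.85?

Prior odds = 0.002/0.998 = 1/499.
Likelihood ratio per positive screen = 2.1.
Target odds: 0.85 ÷ 0.15 = 17/3.
Need (1/499) × 2.1ⁿ ≥ 17/3, i.e. 2.1ⁿ ≥ 8483/3.
2.1¹⁰ ≈1667.99 falls short of 8483/3 but 2.1¹¹ ≈3502.78 reaches it, so n = 11.

11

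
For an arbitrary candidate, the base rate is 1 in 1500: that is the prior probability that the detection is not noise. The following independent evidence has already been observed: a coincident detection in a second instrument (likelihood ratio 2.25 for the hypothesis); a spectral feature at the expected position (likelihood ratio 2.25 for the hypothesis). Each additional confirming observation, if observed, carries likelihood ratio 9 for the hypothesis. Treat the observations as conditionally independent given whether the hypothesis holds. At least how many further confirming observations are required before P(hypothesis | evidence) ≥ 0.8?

4

Prior odds = (1/1500)/(1499/1500) = 1/1499.
Combined Bayes factor of the evidence already in hand = 2.25 × 2.25 = 5.0625.
Odds after that evidence = (1/1499) × 5.0625 = 81/23984.
Target odds = 0.8/0.2 = 4.
Need 9ⁿ ≥ 4 ÷ (81/23984) = 95936/81.
9³ = 729 falls short of 95936/81 but 9⁴ = 6561 reaches it, so n = 4.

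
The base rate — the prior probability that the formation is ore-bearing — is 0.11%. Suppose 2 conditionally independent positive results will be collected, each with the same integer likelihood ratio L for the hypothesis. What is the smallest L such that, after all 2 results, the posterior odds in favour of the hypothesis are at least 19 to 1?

132

Prior odds = 0.0011/0.9989 = 11/9989.
Target odds = 19.
Need L² ≥ 19 ÷ (11/9989) = 189791/11.
131² = 17161 < 189791/11 ≤ 17424 = 132², so L = 132.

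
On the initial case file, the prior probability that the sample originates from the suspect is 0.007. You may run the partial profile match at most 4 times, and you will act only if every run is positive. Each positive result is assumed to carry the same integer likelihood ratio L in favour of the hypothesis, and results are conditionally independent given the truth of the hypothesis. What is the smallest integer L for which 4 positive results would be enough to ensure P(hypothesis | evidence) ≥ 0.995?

13

Prior odds = 0.007/0.993 = 7/993.
Target odds = 0.995/0.005 = 199.
Need L⁴ ≥ 199 ÷ (7/993) = 197607/7.
12⁴ = 20736 < 197607/7 ≤ 28561 = 13⁴, so L = 13.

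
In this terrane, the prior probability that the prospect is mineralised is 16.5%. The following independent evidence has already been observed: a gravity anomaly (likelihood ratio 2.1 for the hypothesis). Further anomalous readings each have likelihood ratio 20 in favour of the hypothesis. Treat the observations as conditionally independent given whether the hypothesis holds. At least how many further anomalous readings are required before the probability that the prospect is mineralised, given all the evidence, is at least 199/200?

3

Prior odds = 0.165/0.835 = 33/167.
Bayes factor of the evidence already in hand = 2.1.
Odds after that evidence = (33/167) × 2.1 = 693/1670.
Target odds = 0.995/0.005 = 199.
Need 20ⁿ ≥ 199 ÷ (693/1670) = 332330/693.
20² = 400 falls short of 332330/693 but 20³ = 8000 reaches it, so n = 3.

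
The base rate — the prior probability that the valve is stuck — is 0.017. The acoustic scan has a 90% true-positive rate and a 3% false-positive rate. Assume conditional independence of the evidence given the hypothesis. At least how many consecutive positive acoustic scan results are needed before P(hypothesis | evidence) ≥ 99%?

3

Prior odds = 0.017/0.983 = 17/983.
Likelihood ratio of a positive result = 0.9/0.03 = 30.
Target posterior odds = 0.99/0.01 = 99.
Require 30ⁿ ≥ 99 ÷ (17/983) = 97317/17.
30² = 900 falls short of 97317/17 but 30³ = 27000 reaches it, so n = 3.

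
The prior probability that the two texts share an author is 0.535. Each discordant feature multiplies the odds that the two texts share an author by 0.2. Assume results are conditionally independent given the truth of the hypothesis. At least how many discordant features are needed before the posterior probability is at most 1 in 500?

Prior odds: 0.535 ÷ 0.465 = 107/93.
Likelihood ratio per discordant feature = 0.2.
Target posterior odds = 0.002/0.998 = 1/499.
Need (107/93) × 0.2ⁿ ≤ 1/499, i.e. 0.2ⁿ ≤ 93/53393.
0.2³ = 0.008 is still above 93/53393 but 0.2⁴ = 0.0016 is at or below it, so n = 4.

4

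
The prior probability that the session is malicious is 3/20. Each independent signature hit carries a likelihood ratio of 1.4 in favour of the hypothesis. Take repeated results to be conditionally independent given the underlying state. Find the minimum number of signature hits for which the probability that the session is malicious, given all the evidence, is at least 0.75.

9

Prior odds: 0.15 ÷ 0.85 = 3/17.
Likelihood ratio per signature hit = 1.4.
Target posterior odds = 0.75/0.25 = 3.
Need (3/17) × 1.4ⁿ ≥ 3, i.e. 1.4ⁿ ≥ 17.
1.4⁸ = 5764801/390625 falls short of 17 but 1.4⁹ = 40353607/1953125 reaches it, so n = 9.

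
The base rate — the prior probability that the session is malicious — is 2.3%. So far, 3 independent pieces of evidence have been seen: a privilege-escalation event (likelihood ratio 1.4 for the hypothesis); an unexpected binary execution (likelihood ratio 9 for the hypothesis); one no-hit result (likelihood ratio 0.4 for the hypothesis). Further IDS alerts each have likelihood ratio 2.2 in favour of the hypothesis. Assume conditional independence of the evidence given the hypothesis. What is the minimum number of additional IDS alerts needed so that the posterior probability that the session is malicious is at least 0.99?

Prior odds = 0.023/0.977 = 23/977.
Combined Bayes factor of the evidence already in hand = 1.4 × 9 × 0.4 = 5.04.
Odds after that evidence = (23/977) × 5.04 = 2898/24425.
Target odds = 0.99/0.01 = 99.
Need 2.2ⁿ ≥ 99 ÷ (2898/24425) = 268675/322.
2.2⁸ = 214358881/390625 falls short of 268675/322 but 2.2⁹ ≈1207.27 reaches it, so n = 9.

9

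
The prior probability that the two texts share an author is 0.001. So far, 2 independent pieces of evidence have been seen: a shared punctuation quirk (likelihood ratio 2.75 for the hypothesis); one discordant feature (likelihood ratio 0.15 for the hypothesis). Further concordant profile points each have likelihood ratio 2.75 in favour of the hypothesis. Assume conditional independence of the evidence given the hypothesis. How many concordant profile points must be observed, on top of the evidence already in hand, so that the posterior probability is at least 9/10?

Prior odds = 0.001/0.999 = 1/999.
Combined Bayes factor of the evidence already in hand = 2.75 × 0.15 = 0.4125.
Odds after that evidence = (1/999) × 0.4125 = 11/26640.
Target odds = 0.9/0.1 = 9.
Need 2.75ⁿ ≥ 9 ÷ (11/26640) = 239760/11.
2.75⁹ ≈8994.86 falls short of 239760/11 but 2.75¹⁰ ≈24735.9 reaches it, so n = 10.

10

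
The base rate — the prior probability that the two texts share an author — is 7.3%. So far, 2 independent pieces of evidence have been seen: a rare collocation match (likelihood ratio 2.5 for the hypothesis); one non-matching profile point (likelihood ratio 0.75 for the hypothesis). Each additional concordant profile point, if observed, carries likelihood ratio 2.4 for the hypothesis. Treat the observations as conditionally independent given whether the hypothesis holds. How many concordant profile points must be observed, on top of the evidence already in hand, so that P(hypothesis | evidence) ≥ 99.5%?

9

Prior odds = 0.073/0.927 = 73/927.
Combined Bayes factor of the evidence already in hand = 2.5 × 0.75 = 1.875.
Odds after that evidence = (73/927) × 1.875 = 365/2472.
Target odds = 0.995/0.005 = 199.
Need 2.4ⁿ ≥ 199 ÷ (365/2472) = 491928/365.
2.4⁸ = 429981696/390625 falls short of 491928/365 but 2.4⁹ ≈2641.81 reaches it, so n = 9.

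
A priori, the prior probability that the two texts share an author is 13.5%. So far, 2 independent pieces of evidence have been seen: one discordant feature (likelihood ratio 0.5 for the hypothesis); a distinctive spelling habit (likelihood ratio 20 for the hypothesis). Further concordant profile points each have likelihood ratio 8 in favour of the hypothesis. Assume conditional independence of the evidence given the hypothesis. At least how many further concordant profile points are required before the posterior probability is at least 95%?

Prior odds = 0.135/0.865 = 27/173.
Combined Bayes factor of the evidence already in hand = 0.5 × 20 = 10.
Odds after that evidence = (27/173) × 10 = 270/173.
Target odds = 0.95/0.05 = 19.
Need 8ⁿ ≥ 19 ÷ (270/173) = 3287/270.
8¹ = 8 falls short of 3287/270 but 8² = 64 reaches it, so n = 2.

2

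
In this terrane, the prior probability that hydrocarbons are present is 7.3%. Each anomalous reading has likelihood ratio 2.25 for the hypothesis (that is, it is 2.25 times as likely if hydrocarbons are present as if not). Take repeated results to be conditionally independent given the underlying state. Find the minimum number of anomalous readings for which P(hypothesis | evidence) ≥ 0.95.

7

Prior odds = 0.073/0.927 = 73/927.
Likelihood ratio per anomalous reading = 2.25.
Target odds: 0.95 ÷ 0.05 = 19.
Need (73/927) × 2.25ⁿ ≥ 19, i.e. 2.25ⁿ ≥ 17613/73.
2.25⁶ = 531441/4096 falls short of 17613/73 but 2.25⁷ = 4782969/16384 reaches it, so n = 7.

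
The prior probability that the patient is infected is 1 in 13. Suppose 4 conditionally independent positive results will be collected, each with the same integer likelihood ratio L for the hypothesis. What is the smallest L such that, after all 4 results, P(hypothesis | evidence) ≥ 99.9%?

Prior odds = (1/13)/(12/13) = 1/12.
Target odds = 0.999/0.001 = 999.
Need L⁴ ≥ 999 ÷ (1/12) = 11988.
10⁴ = 10000 < 11988 ≤ 14641 = 11⁴, so L = 11.

11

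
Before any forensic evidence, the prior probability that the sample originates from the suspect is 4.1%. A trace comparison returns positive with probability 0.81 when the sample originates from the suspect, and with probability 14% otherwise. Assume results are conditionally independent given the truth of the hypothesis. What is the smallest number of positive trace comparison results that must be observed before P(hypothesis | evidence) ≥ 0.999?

6

Prior odds = 0.041/0.959 = 41/959.
Likelihood ratio of a positive result = 0.81/0.14 = 81/14.
Target odds: 0.999 ÷ 0.001 = 999.
Need (41/959) × (81/14)ⁿ ≥ 999, i.e. (81/14)ⁿ ≥ 958041/41.
(81/14)⁵ ≈6483.13 falls short of 958041/41 but (81/14)⁶ ≈37509.6 reaches it, so n = 6.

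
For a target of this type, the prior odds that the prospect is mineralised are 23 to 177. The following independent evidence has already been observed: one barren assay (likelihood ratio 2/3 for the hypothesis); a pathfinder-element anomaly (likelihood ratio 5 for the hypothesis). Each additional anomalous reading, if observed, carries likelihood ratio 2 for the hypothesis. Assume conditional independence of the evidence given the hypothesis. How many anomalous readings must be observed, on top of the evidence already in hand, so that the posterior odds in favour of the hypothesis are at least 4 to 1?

4

Prior odds = 23/177.
Combined Bayes factor of the evidence already in hand = (2/3) × 5 = 10/3.
Odds after that evidence = (23/177) × 10/3 = 230/531.
Target odds = 4.
Need 2ⁿ ≥ 4 ÷ (230/531) = 1062/115.
2³ = 8 falls short of 1062/115 but 2⁴ = 16 reaches it, so n = 4.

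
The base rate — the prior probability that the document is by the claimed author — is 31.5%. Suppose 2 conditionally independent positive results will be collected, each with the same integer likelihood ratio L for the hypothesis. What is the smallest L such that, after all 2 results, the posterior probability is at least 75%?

Prior odds = 0.315/0.685 = 63/137.
Target odds = 0.75/0.25 = 3.
Need L² ≥ 3 ÷ (63/137) = 137/21.
2² = 4 < 137/21 ≤ 9 = 3², so L = 3.

3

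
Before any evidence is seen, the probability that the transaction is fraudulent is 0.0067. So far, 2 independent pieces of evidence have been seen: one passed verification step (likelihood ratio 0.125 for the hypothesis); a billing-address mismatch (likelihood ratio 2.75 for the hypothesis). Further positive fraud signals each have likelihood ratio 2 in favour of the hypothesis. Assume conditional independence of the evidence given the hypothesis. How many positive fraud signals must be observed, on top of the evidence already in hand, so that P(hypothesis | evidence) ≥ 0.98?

Prior odds = 0.0067/0.9933 = 67/9933.
Combined Bayes factor of the evidence already in hand = 0.125 × 2.75 = 0.34375.
Odds after that evidence = (67/9933) × 0.34375 = 67/28896.
Target odds = 0.98/0.02 = 49.
Need 2ⁿ ≥ 49 ÷ (67/28896) = 1415904/67.
2¹⁴ = 16384 falls short of 1415904/67 but 2¹⁵ = 32768 reaches it, so n = 15.

15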